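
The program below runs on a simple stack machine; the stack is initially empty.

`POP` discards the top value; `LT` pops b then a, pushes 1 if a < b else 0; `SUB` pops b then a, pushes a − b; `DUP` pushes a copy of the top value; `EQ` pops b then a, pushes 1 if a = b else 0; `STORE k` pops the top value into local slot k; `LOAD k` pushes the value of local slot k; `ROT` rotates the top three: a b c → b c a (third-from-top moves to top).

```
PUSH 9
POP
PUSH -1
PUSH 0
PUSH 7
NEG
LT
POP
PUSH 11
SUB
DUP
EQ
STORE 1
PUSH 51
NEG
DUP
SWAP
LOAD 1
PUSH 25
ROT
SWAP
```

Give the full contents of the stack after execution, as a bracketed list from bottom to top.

PUSH 9  → [9]
POP     → []
PUSH -1 → [-1]
PUSH 0  → [-1, 0]
PUSH 7  → [-1, 0, 7]
NEG     → [-1, 0, -7]
LT      → [-1, 0]
POP     → [-1]
PUSH 11 → [-1, 11]
SUB     → [-12]
DUP     → [-12, -12]
EQ      → [1]
STORE 1 → []
PUSH 51 → [51]
NEG     → [-51]
DUP     → [-51, -51]
SWAP    → [-51, -51]
LOAD 1  → [-51, -51, 1]
PUSH 25 → [-51, -51, 1, 25]
ROT     → [-51, 1, 25, -51]
SWAP    → [-51, 1, -51, 25]

[-51, 1, -51, 25]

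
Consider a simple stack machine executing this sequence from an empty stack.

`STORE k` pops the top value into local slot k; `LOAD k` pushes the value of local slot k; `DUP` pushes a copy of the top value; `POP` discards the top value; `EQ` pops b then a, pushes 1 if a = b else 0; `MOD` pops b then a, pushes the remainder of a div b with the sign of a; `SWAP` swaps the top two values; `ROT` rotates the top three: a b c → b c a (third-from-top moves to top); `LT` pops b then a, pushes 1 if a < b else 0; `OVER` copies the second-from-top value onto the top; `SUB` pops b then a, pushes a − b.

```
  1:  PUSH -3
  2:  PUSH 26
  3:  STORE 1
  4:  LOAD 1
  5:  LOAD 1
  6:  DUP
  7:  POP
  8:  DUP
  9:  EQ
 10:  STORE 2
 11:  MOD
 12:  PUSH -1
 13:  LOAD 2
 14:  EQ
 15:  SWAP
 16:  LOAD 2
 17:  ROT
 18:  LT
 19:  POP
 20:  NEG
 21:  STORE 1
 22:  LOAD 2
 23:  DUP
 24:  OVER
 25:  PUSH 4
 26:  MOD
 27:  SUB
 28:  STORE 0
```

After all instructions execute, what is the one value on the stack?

1

PUSH -3 : [-3]
PUSH 26 : [-3, 26]
STORE 1 : [-3]
LOAD 1  : [-3, 26]
LOAD 1  : [-3, 26, 26]
DUP     : [-3, 26, 26, 26]
POP     : [-3, 26, 26]
DUP     : [-3, 26, 26, 26]
EQ      : [-3, 26, 1]
STORE 2 : [-3, 26]
MOD     : [-3]
PUSH -1 : [-3, -1]
LOAD 2  : [-3, -1, 1]
EQ      : [-3, 0]
SWAP    : [0, -3]
LOAD 2  : [0, -3, 1]
ROT     : [-3, 1, 0]
LT      : [-3, 0]
POP     : [-3]
NEG     : [3]
STORE 1 : []
LOAD 2  : [1]
DUP     : [1, 1]
OVER    : [1, 1, 1]
PUSH 4  : [1, 1, 1, 4]
MOD     : [1, 1, 1]
SUB     : [1, 0]
STORE 0 : [1]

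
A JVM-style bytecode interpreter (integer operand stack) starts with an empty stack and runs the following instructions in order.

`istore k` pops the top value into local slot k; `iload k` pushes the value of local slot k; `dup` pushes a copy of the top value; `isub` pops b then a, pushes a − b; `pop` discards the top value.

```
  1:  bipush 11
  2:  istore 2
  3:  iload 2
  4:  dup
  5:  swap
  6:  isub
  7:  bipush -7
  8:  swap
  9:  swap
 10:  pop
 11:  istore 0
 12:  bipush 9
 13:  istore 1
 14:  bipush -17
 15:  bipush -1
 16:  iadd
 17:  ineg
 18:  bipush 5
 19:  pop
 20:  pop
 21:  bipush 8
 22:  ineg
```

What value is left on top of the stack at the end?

-8

bipush 11  → 11
istore 2   → (empty)
iload 2    → 11
dup        → 11 11
swap       → 11 11
isub       → 0
bipush -7  → 0 -7
swap       → -7 0
swap       → 0 -7
pop        → 0
istore 0   → (empty)
bipush 9   → 9
istore 1   → (empty)
bipush -17 → -17
bipush -1  → -17 -1
iadd       → -18
ineg       → 18
bipush 5   → 18 5
pop        → 18
pop        → (empty)
bipush 8   → 8
ineg       → -8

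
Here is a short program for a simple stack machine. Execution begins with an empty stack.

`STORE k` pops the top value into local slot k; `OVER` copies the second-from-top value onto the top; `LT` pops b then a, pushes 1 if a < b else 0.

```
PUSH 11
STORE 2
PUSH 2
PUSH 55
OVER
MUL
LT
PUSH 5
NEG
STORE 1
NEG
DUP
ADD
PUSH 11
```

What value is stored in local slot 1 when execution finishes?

-5

PUSH 11 → 11
STORE 2 → (empty)
PUSH 2  → 2
PUSH 55 → 2 55
OVER    → 2 55 2
MUL     → 2 110
LT      → 1
PUSH 5  → 1 5
NEG     → 1 -5
STORE 1 → 1
NEG     → -1
DUP     → -1 -1
ADD     → -2
PUSH 11 → -2 11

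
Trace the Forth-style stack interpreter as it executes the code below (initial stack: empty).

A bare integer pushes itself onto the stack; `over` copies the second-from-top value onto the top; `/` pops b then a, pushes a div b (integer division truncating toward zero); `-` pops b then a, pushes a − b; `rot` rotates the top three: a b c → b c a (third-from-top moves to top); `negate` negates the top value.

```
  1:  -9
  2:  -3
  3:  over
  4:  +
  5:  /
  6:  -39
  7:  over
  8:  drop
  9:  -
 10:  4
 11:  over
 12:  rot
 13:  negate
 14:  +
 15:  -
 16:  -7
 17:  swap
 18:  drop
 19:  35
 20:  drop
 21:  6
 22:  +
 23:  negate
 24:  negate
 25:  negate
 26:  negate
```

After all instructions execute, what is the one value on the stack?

-1

-9     : [-9]
-3     : [-9, -3]
over   : [-9, -3, -9]
+      : [-9, -12]
/      : [0]
-39    : [0, -39]
over   : [0, -39, 0]
drop   : [0, -39]
-      : [39]
4      : [39, 4]
over   : [39, 4, 39]
rot    : [4, 39, 39]
negate : [4, 39, -39]
+      : [4, 0]
-      : [4]
-7     : [4, -7]
swap   : [-7, 4]
drop   : [-7]
35     : [-7, 35]
drop   : [-7]
6      : [-7, 6]
+      : [-1]
negate : [1]
negate : [-1]
negate : [1]
negate : [-1]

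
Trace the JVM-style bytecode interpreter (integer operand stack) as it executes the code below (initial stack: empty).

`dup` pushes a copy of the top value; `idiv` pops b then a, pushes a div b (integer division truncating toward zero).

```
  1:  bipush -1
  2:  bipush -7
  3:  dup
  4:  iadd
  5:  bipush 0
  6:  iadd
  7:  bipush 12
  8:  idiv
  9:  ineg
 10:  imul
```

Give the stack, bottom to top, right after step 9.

bipush -1 → -1
bipush -7 → -1 -7
dup       → -1 -7 -7
iadd      → -1 -14
bipush 0  → -1 -14 0
iadd      → -1 -14
bipush 12 → -1 -14 12
idiv      → -1 -1
ineg      → -1 1

[-1, 1]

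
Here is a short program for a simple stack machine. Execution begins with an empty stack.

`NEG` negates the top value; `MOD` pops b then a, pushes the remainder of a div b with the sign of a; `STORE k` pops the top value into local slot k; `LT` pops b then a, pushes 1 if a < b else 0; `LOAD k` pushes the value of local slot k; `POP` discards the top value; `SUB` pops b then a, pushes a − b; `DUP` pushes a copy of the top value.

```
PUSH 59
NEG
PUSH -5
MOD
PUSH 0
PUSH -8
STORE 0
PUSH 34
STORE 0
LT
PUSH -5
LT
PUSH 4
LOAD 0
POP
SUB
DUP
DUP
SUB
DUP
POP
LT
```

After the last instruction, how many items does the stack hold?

1

PUSH 59 -> 59
NEG     -> -59
PUSH -5 -> -59 -5
MOD     -> -4
PUSH 0  -> -4 0
PUSH -8 -> -4 0 -8
STORE 0 -> -4 0
PUSH 34 -> -4 0 34
STORE 0 -> -4 0
LT      -> 1
PUSH -5 -> 1 -5
LT      -> 0
PUSH 4  -> 0 4
LOAD 0  -> 0 4 34
POP     -> 0 4
SUB     -> -4
DUP     -> -4 -4
DUP     -> -4 -4 -4
SUB     -> -4 0
DUP     -> -4 0 0
POP     -> -4 0
LT      -> 1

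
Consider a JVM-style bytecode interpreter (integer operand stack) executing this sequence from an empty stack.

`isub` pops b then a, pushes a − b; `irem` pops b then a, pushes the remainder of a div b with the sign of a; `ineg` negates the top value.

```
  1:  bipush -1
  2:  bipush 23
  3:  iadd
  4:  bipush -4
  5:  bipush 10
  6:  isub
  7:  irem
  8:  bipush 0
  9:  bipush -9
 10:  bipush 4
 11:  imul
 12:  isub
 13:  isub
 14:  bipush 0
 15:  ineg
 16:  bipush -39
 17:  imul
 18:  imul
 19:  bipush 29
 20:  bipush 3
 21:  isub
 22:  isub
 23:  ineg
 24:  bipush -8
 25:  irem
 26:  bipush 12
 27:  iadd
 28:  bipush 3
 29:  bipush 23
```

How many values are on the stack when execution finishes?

3

bipush -1   -1
bipush 23   -1 23
iadd        22
bipush -4   22 -4
bipush 10   22 -4 10
isub        22 -14
irem        8
bipush 0    8 0
bipush -9   8 0 -9
bipush 4    8 0 -9 4
imul        8 0 -36
isub        8 36
isub        -28
bipush 0    -28 0
ineg        -28 0
bipush -39  -28 0 -39
imul        -28 0
imul        0
bipush 29   0 29
bipush 3    0 29 3
isub        0 26
isub        -26
ineg        26
bipush -8   26 -8
irem        2
bipush 12   2 12
iadd        14
bipush 3    14 3
bipush 23   14 3 23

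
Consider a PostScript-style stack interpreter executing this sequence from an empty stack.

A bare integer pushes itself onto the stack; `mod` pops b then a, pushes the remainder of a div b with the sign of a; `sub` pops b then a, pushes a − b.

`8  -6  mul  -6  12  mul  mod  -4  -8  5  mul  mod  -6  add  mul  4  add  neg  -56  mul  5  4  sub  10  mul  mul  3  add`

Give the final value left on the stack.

8   → [8]
-6  → [8, -6]
mul → [-48]
-6  → [-48, -6]
12  → [-48, -6, 12]
mul → [-48, -72]
mod → [-48]
-4  → [-48, -4]
-8  → [-48, -4, -8]
5   → [-48, -4, -8, 5]
mul → [-48, -4, -40]
mod → [-48, -4]
-6  → [-48, -4, -6]
add → [-48, -10]
mul → [480]
4   → [480, 4]
add → [484]
neg → [-484]
-56 → [-484, -56]
mul → [27104]
5   → [27104, 5]
4   → [27104, 5, 4]
sub → [27104, 1]
10  → [27104, 1, 10]
mul → [27104, 10]
mul → [271040]
3   → [271040, 3]
add → [271043]

271043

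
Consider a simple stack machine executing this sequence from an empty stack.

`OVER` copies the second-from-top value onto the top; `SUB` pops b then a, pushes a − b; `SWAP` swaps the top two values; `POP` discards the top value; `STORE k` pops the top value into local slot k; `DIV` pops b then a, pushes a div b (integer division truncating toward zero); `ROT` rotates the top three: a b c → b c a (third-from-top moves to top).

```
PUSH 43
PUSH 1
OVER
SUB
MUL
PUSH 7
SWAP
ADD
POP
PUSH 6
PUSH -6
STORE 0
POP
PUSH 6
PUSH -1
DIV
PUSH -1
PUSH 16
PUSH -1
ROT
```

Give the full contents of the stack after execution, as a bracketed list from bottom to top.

PUSH 43 -> [43]
PUSH 1  -> [43, 1]
OVER    -> [43, 1, 43]
SUB     -> [43, -42]
MUL     -> [-1806]
PUSH 7  -> [-1806, 7]
SWAP    -> [7, -1806]
ADD     -> [-1799]
POP     -> []
PUSH 6  -> [6]
PUSH -6 -> [6, -6]
STORE 0 -> [6]
POP     -> []
PUSH 6  -> [6]
PUSH -1 -> [6, -1]
DIV     -> [-6]
PUSH -1 -> [-6, -1]
PUSH 16 -> [-6, -1, 16]
PUSH -1 -> [-6, -1, 16, -1]
ROT     -> [-6, 16, -1, -1]

[-6, 16, -1, -1]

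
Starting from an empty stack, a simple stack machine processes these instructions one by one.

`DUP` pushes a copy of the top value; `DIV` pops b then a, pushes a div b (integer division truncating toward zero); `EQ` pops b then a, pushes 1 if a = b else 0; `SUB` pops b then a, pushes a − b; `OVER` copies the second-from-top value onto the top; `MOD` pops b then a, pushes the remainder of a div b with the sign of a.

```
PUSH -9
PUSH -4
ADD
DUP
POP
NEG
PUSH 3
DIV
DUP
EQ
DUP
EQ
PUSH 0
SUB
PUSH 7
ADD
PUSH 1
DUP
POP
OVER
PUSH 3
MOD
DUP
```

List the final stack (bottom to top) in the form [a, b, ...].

PUSH -9 -> [-9]
PUSH -4 -> [-9, -4]
ADD     -> [-13]
DUP     -> [-13, -13]
POP     -> [-13]
NEG     -> [13]
PUSH 3  -> [13, 3]
DIV     -> [4]
DUP     -> [4, 4]
EQ      -> [1]
DUP     -> [1, 1]
EQ      -> [1]
PUSH 0  -> [1, 0]
SUB     -> [1]
PUSH 7  -> [1, 7]
ADD     -> [8]
PUSH 1  -> [8, 1]
DUP     -> [8, 1, 1]
POP     -> [8, 1]
OVER    -> [8, 1, 8]
PUSH 3  -> [8, 1, 8, 3]
MOD     -> [8, 1, 2]
DUP     -> [8, 1, 2, 2]

[8, 1, 2, 2]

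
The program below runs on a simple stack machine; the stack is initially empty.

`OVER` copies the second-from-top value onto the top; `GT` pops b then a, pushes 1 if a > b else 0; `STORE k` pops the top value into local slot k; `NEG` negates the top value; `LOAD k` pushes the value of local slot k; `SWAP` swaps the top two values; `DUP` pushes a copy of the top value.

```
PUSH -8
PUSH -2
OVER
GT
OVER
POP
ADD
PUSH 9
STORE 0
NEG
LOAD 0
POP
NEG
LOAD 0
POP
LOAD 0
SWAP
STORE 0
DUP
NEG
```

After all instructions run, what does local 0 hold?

-7

PUSH -8 : -8
PUSH -2 : -8 -2
OVER    : -8 -2 -8
GT      : -8 1
OVER    : -8 1 -8
POP     : -8 1
ADD     : -7
PUSH 9  : -7 9
STORE 0 : -7
NEG     : 7
LOAD 0  : 7 9
POP     : 7
NEG     : -7
LOAD 0  : -7 9
POP     : -7
LOAD 0  : -7 9
SWAP    : 9 -7
STORE 0 : 9
DUP     : 9 9
NEG     : 9 -9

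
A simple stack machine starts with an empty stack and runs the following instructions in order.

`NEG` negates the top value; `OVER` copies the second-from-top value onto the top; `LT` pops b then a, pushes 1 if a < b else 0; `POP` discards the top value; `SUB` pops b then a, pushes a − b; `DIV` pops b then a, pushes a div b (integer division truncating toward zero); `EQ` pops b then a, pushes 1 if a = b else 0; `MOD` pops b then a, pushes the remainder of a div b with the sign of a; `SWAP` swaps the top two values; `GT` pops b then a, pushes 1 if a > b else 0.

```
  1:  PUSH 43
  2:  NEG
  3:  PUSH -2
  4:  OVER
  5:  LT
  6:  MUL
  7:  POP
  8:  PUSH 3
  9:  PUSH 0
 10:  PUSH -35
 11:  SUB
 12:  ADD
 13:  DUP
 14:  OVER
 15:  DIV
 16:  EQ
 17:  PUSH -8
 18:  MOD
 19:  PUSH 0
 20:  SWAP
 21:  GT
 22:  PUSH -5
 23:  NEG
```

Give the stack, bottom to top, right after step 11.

PUSH 43  : [43]
NEG      : [-43]
PUSH -2  : [-43, -2]
OVER     : [-43, -2, -43]
LT       : [-43, 0]
MUL      : [0]
POP      : []
PUSH 3   : [3]
PUSH 0   : [3, 0]
PUSH -35 : [3, 0, -35]
SUB      : [3, 35]

[3, 35]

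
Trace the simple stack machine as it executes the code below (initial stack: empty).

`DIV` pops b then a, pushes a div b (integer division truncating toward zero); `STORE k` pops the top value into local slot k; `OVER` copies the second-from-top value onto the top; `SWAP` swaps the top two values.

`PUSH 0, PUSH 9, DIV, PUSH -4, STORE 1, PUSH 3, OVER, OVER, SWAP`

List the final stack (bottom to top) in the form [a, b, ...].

[0, 3, 3, 0]

PUSH 0  -> [0]
PUSH 9  -> [0, 9]
DIV     -> [0]
PUSH -4 -> [0, -4]
STORE 1 -> [0]
PUSH 3  -> [0, 3]
OVER    -> [0, 3, 0]
OVER    -> [0, 3, 0, 3]
SWAP    -> [0, 3, 3, 0]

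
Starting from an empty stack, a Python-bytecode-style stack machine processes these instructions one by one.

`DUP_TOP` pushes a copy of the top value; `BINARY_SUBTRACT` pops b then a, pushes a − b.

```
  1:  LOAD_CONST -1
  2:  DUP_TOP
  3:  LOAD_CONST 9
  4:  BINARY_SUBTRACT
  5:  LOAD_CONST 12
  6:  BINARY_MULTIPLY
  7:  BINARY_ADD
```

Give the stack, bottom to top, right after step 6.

[-1, -120]

LOAD_CONST -1   : [-1]
DUP_TOP         : [-1, -1]
LOAD_CONST 9    : [-1, -1, 9]
BINARY_SUBTRACT : [-1, -10]
LOAD_CONST 12   : [-1, -10, 12]
BINARY_MULTIPLY : [-1, -120]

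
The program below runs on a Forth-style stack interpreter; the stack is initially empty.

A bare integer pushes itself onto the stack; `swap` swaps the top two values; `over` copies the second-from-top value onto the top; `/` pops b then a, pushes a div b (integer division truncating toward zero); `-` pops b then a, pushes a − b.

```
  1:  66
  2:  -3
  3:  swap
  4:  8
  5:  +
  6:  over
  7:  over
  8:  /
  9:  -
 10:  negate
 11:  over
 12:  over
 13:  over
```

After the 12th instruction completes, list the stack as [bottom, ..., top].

66     → 66
-3     → 66 -3
swap   → -3 66
8      → -3 66 8
+      → -3 74
over   → -3 74 -3
over   → -3 74 -3 74
/      → -3 74 0
-      → -3 74
negate → -3 -74
over   → -3 -74 -3
over   → -3 -74 -3 -74

[-3, -74, -3, -74]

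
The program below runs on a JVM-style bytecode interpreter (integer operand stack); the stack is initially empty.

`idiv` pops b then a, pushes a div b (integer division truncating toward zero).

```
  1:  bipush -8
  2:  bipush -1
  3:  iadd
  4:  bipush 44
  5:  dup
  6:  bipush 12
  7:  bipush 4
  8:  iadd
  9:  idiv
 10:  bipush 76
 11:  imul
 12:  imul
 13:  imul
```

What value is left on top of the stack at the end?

bipush -8  -8
bipush -1  -8 -1
iadd       -9
bipush 44  -9 44
dup        -9 44 44
bipush 12  -9 44 44 12
bipush 4   -9 44 44 12 4
iadd       -9 44 44 16
idiv       -9 44 2
bipush 76  -9 44 2 76
imul       -9 44 152
imul       -9 6688
imul       -60192

-60192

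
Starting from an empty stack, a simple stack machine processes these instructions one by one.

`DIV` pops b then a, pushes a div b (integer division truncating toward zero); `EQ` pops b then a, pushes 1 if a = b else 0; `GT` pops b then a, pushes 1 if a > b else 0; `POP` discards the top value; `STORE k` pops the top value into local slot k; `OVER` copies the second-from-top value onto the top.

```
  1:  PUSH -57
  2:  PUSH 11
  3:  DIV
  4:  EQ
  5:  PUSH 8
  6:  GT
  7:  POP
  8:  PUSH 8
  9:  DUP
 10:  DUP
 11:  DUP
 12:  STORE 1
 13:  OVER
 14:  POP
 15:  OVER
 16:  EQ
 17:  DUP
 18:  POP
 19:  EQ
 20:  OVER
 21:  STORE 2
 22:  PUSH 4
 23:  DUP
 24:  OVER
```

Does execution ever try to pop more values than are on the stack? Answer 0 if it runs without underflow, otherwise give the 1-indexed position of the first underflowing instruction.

4

PUSH -57  [-57]
PUSH 11   [-57, 11]
DIV       [-5]
EQ  — needs 2 operands, stack has 1 → underflow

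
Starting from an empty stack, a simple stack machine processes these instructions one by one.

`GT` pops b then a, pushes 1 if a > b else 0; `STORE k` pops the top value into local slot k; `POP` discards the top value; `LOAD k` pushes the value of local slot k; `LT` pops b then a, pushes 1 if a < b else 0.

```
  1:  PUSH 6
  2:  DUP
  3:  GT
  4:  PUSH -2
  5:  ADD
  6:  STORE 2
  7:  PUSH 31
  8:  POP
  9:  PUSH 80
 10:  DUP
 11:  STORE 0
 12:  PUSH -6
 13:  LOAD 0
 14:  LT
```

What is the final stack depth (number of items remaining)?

2

PUSH 6  -> 6
DUP     -> 6 6
GT      -> 0
PUSH -2 -> 0 -2
ADD     -> -2
STORE 2 -> (empty)
PUSH 31 -> 31
POP     -> (empty)
PUSH 80 -> 80
DUP     -> 80 80
STORE 0 -> 80
PUSH -6 -> 80 -6
LOAD 0  -> 80 -6 80
LT      -> 80 1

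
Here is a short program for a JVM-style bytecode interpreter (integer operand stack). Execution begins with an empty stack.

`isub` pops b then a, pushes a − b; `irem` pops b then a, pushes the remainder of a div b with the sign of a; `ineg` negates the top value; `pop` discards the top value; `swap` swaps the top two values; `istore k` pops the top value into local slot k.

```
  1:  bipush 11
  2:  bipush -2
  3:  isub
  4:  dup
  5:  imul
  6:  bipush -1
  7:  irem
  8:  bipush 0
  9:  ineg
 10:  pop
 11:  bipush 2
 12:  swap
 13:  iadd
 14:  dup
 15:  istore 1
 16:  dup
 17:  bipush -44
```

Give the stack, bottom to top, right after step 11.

[0, 2]

bipush 11 → 11
bipush -2 → 11 -2
isub      → 13
dup       → 13 13
imul      → 169
bipush -1 → 169 -1
irem      → 0
bipush 0  → 0 0
ineg      → 0 0
pop       → 0
bipush 2  → 0 2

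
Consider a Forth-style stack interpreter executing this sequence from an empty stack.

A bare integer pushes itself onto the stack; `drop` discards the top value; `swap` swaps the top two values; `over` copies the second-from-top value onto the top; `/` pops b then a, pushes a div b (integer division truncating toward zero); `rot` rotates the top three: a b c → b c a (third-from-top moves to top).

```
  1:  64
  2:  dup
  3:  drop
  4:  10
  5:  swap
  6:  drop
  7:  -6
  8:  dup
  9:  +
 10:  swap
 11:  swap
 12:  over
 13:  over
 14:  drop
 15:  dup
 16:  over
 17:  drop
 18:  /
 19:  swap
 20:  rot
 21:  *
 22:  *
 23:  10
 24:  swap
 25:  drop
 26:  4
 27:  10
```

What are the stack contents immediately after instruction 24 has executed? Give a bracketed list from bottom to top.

64   → 64
dup  → 64 64
drop → 64
10   → 64 10
swap → 10 64
drop → 10
-6   → 10 -6
dup  → 10 -6 -6
+    → 10 -12
swap → -12 10
swap → 10 -12
over → 10 -12 10
over → 10 -12 10 -12
drop → 10 -12 10
dup  → 10 -12 10 10
over → 10 -12 10 10 10
drop → 10 -12 10 10
/    → 10 -12 1
swap → 10 1 -12
rot  → 1 -12 10
*    → 1 -120
*    → -120
10   → -120 10
swap → 10 -120

[10, -120]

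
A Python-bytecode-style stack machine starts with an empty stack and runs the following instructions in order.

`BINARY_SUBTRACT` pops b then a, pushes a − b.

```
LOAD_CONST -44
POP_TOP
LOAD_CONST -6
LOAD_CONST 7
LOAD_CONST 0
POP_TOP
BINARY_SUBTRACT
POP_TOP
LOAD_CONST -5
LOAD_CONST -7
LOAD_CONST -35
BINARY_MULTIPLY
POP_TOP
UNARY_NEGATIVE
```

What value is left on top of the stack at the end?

5

LOAD_CONST -44   -44
POP_TOP          (empty)
LOAD_CONST -6    -6
LOAD_CONST 7     -6 7
LOAD_CONST 0     -6 7 0
POP_TOP          -6 7
BINARY_SUBTRACT  -13
POP_TOP          (empty)
LOAD_CONST -5    -5
LOAD_CONST -7    -5 -7
LOAD_CONST -35   -5 -7 -35
BINARY_MULTIPLY  -5 245
POP_TOP          -5
UNARY_NEGATIVE   5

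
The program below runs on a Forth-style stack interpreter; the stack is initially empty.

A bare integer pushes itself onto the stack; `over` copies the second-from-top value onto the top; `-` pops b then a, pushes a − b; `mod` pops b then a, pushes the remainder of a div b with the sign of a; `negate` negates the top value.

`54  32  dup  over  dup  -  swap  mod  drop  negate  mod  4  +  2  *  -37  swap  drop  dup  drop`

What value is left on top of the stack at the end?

54     -> [54]
32     -> [54, 32]
dup    -> [54, 32, 32]
over   -> [54, 32, 32, 32]
dup    -> [54, 32, 32, 32, 32]
-      -> [54, 32, 32, 0]
swap   -> [54, 32, 0, 32]
mod    -> [54, 32, 0]
drop   -> [54, 32]
negate -> [54, -32]
mod    -> [22]
4      -> [22, 4]
+      -> [26]
2      -> [26, 2]
*      -> [52]
-37    -> [52, -37]
swap   -> [-37, 52]
drop   -> [-37]
dup    -> [-37, -37]
drop   -> [-37]

-37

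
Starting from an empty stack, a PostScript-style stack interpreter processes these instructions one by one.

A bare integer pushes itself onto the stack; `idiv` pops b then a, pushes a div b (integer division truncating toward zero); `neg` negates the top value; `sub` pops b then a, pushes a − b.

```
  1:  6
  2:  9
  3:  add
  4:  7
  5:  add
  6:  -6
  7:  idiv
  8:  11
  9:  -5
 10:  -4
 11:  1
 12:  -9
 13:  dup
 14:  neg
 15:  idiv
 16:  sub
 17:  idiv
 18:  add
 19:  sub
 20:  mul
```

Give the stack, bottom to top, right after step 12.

[-3, 11, -5, -4, 1, -9]

6    → [6]
9    → [6, 9]
add  → [15]
7    → [15, 7]
add  → [22]
-6   → [22, -6]
idiv → [-3]
11   → [-3, 11]
-5   → [-3, 11, -5]
-4   → [-3, 11, -5, -4]
1    → [-3, 11, -5, -4, 1]
-9   → [-3, 11, -5, -4, 1, -9]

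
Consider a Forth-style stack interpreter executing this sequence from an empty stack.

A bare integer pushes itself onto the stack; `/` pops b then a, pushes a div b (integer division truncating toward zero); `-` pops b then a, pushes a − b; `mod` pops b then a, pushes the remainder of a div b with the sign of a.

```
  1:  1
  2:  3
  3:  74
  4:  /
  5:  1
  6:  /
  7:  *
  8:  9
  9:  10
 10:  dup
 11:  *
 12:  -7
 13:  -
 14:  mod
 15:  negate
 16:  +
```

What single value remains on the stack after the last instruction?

-9

1      → [1]
3      → [1, 3]
74     → [1, 3, 74]
/      → [1, 0]
1      → [1, 0, 1]
/      → [1, 0]
*      → [0]
9      → [0, 9]
10     → [0, 9, 10]
dup    → [0, 9, 10, 10]
*      → [0, 9, 100]
-7     → [0, 9, 100, -7]
-      → [0, 9, 107]
mod    → [0, 9]
negate → [0, -9]
+      → [-9]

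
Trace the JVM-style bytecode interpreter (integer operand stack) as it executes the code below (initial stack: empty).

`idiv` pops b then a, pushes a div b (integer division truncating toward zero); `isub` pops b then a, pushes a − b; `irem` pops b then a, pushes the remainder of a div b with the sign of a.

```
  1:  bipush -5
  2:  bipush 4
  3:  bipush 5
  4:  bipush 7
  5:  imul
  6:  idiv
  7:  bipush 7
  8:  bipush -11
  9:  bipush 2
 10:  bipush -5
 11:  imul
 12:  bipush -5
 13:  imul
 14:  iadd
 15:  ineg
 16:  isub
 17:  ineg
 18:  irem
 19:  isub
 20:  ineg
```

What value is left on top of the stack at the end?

bipush -5  -> -5
bipush 4   -> -5 4
bipush 5   -> -5 4 5
bipush 7   -> -5 4 5 7
imul       -> -5 4 35
idiv       -> -5 0
bipush 7   -> -5 0 7
bipush -11 -> -5 0 7 -11
bipush 2   -> -5 0 7 -11 2
bipush -5  -> -5 0 7 -11 2 -5
imul       -> -5 0 7 -11 -10
bipush -5  -> -5 0 7 -11 -10 -5
imul       -> -5 0 7 -11 50
iadd       -> -5 0 7 39
ineg       -> -5 0 7 -39
isub       -> -5 0 46
ineg       -> -5 0 -46
irem       -> -5 0
isub       -> -5
ineg       -> 5

5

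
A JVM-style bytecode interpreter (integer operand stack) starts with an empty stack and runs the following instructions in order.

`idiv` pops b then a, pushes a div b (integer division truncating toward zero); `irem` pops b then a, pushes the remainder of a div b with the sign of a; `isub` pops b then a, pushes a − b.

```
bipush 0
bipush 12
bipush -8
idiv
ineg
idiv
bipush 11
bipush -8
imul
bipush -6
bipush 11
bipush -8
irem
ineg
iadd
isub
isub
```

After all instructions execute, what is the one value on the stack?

79

bipush 0  : [0]
bipush 12 : [0, 12]
bipush -8 : [0, 12, -8]
idiv      : [0, -1]
ineg      : [0, 1]
idiv      : [0]
bipush 11 : [0, 11]
bipush -8 : [0, 11, -8]
imul      : [0, -88]
bipush -6 : [0, -88, -6]
bipush 11 : [0, -88, -6, 11]
bipush -8 : [0, -88, -6, 11, -8]
irem      : [0, -88, -6, 3]
ineg      : [0, -88, -6, -3]
iadd      : [0, -88, -9]
isub      : [0, -79]
isub      : [79]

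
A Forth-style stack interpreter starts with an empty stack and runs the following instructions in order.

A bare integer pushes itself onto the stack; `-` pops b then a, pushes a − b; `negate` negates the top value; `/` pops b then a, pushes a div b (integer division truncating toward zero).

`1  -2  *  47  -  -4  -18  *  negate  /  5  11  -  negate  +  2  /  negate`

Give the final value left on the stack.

1      → 1
-2     → 1 -2
*      → -2
47     → -2 47
-      → -49
-4     → -49 -4
-18    → -49 -4 -18
*      → -49 72
negate → -49 -72
/      → 0
5      → 0 5
11     → 0 5 11
-      → 0 -6
negate → 0 6
+      → 6
2      → 6 2
/      → 3
negate → -3

-3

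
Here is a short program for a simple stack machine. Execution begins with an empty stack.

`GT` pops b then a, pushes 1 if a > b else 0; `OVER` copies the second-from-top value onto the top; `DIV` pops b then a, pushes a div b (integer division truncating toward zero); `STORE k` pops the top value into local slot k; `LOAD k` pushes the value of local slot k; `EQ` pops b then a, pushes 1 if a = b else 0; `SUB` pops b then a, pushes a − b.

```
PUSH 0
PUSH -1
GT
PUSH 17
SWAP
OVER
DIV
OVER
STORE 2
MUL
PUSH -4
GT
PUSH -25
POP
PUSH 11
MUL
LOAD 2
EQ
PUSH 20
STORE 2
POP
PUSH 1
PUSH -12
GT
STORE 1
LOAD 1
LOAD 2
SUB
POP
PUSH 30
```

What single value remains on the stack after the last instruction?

PUSH 0    0
PUSH -1   0 -1
GT        1
PUSH 17   1 17
SWAP      17 1
OVER      17 1 17
DIV       17 0
OVER      17 0 17
STORE 2   17 0
MUL       0
PUSH -4   0 -4
GT        1
PUSH -25  1 -25
POP       1
PUSH 11   1 11
MUL       11
LOAD 2    11 17
EQ        0
PUSH 20   0 20
STORE 2   0
POP       (empty)
PUSH 1    1
PUSH -12  1 -12
GT        1
STORE 1   (empty)
LOAD 1    1
LOAD 2    1 20
SUB       -19
POP       (empty)
PUSH 30   30

30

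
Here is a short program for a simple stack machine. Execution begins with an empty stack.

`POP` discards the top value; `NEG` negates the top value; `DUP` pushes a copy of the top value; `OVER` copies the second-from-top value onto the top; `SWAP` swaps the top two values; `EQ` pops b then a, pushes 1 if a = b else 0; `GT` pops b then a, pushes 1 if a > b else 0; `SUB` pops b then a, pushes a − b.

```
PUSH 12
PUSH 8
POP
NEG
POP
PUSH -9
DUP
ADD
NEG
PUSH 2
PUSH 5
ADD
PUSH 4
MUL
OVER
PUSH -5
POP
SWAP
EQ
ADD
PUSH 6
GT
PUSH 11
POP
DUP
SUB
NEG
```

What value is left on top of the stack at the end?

0

PUSH 12 → [12]
PUSH 8  → [12, 8]
POP     → [12]
NEG     → [-12]
POP     → []
PUSH -9 → [-9]
DUP     → [-9, -9]
ADD     → [-18]
NEG     → [18]
PUSH 2  → [18, 2]
PUSH 5  → [18, 2, 5]
ADD     → [18, 7]
PUSH 4  → [18, 7, 4]
MUL     → [18, 28]
OVER    → [18, 28, 18]
PUSH -5 → [18, 28, 18, -5]
POP     → [18, 28, 18]
SWAP    → [18, 18, 28]
EQ      → [18, 0]
ADD     → [18]
PUSH 6  → [18, 6]
GT      → [1]
PUSH 11 → [1, 11]
POP     → [1]
DUP     → [1, 1]
SUB     → [0]
NEG     → [0]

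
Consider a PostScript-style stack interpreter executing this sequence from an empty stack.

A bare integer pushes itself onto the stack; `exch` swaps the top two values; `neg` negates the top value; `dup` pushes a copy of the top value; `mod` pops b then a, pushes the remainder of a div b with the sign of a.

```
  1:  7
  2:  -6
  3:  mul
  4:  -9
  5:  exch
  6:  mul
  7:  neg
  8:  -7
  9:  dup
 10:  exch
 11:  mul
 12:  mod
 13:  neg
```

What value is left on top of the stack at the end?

35

7     [7]
-6    [7, -6]
mul   [-42]
-9    [-42, -9]
exch  [-9, -42]
mul   [378]
neg   [-378]
-7    [-378, -7]
dup   [-378, -7, -7]
exch  [-378, -7, -7]
mul   [-378, 49]
mod   [-35]
neg   [35]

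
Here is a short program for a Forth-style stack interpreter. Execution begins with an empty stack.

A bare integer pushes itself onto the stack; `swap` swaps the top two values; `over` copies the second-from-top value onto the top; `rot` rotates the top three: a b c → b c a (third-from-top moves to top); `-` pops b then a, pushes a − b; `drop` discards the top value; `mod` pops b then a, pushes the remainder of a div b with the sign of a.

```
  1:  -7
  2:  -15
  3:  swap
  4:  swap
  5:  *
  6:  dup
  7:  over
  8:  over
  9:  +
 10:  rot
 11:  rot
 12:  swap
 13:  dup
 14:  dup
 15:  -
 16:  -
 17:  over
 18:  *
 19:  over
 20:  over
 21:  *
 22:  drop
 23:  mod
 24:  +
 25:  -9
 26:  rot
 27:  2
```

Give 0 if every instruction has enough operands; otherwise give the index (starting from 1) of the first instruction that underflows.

26

-7   : -7
-15  : -7 -15
swap : -15 -7
swap : -7 -15
*    : 105
dup  : 105 105
over : 105 105 105
over : 105 105 105 105
+    : 105 105 210
rot  : 105 210 105
rot  : 210 105 105
swap : 210 105 105
dup  : 210 105 105 105
dup  : 210 105 105 105 105
-    : 210 105 105 0
-    : 210 105 105
over : 210 105 105 105
*    : 210 105 11025
over : 210 105 11025 105
over : 210 105 11025 105 11025
*    : 210 105 11025 1157625
drop : 210 105 11025
mod  : 210 105
+    : 315
-9   : 315 -9
rot  — needs 3 operands, stack has 2 → underflow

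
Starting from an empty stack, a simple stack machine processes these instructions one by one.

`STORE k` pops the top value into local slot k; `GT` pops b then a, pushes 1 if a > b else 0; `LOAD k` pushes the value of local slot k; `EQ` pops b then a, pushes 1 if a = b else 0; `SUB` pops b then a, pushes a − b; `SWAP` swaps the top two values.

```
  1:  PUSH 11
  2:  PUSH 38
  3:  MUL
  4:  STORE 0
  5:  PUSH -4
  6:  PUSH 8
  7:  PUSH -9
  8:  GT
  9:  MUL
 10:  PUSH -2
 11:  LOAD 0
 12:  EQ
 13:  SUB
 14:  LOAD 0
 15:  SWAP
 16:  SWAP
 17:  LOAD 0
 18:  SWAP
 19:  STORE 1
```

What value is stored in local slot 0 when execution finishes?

PUSH 11 -> 11
PUSH 38 -> 11 38
MUL     -> 418
STORE 0 -> (empty)
PUSH -4 -> -4
PUSH 8  -> -4 8
PUSH -9 -> -4 8 -9
GT      -> -4 1
MUL     -> -4
PUSH -2 -> -4 -2
LOAD 0  -> -4 -2 418
EQ      -> -4 0
SUB     -> -4
LOAD 0  -> -4 418
SWAP    -> 418 -4
SWAP    -> -4 418
LOAD 0  -> -4 418 418
SWAP    -> -4 418 418
STORE 1 -> -4 418

418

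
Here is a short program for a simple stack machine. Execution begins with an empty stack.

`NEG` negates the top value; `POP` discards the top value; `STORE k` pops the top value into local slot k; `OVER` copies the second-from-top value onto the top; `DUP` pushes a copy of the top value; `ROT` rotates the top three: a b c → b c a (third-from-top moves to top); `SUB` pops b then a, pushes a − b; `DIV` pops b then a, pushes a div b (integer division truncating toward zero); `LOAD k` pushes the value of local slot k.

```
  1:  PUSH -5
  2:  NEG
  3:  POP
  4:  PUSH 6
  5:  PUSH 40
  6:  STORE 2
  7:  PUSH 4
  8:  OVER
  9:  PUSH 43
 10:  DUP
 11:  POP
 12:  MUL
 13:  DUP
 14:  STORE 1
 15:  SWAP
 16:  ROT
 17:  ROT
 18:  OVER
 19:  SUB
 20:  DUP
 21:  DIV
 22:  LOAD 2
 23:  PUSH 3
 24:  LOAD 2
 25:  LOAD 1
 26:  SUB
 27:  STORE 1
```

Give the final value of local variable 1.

-218

PUSH -5 → -5
NEG     → 5
POP     → (empty)
PUSH 6  → 6
PUSH 40 → 6 40
STORE 2 → 6
PUSH 4  → 6 4
OVER    → 6 4 6
PUSH 43 → 6 4 6 43
DUP     → 6 4 6 43 43
POP     → 6 4 6 43
MUL     → 6 4 258
DUP     → 6 4 258 258
STORE 1 → 6 4 258
SWAP    → 6 258 4
ROT     → 258 4 6
ROT     → 4 6 258
OVER    → 4 6 258 6
SUB     → 4 6 252
DUP     → 4 6 252 252
DIV     → 4 6 1
LOAD 2  → 4 6 1 40
PUSH 3  → 4 6 1 40 3
LOAD 2  → 4 6 1 40 3 40
LOAD 1  → 4 6 1 40 3 40 258
SUB     → 4 6 1 40 3 -218
STORE 1 → 4 6 1 40 3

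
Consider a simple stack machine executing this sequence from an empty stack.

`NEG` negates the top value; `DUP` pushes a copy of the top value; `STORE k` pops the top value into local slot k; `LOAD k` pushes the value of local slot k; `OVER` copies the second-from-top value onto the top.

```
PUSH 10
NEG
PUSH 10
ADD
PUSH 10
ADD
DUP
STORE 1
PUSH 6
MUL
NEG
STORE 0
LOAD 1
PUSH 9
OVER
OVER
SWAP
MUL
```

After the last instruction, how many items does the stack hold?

3

PUSH 10 -> [10]
NEG     -> [-10]
PUSH 10 -> [-10, 10]
ADD     -> [0]
PUSH 10 -> [0, 10]
ADD     -> [10]
DUP     -> [10, 10]
STORE 1 -> [10]
PUSH 6  -> [10, 6]
MUL     -> [60]
NEG     -> [-60]
STORE 0 -> []
LOAD 1  -> [10]
PUSH 9  -> [10, 9]
OVER    -> [10, 9, 10]
OVER    -> [10, 9, 10, 9]
SWAP    -> [10, 9, 9, 10]
MUL     -> [10, 9, 90]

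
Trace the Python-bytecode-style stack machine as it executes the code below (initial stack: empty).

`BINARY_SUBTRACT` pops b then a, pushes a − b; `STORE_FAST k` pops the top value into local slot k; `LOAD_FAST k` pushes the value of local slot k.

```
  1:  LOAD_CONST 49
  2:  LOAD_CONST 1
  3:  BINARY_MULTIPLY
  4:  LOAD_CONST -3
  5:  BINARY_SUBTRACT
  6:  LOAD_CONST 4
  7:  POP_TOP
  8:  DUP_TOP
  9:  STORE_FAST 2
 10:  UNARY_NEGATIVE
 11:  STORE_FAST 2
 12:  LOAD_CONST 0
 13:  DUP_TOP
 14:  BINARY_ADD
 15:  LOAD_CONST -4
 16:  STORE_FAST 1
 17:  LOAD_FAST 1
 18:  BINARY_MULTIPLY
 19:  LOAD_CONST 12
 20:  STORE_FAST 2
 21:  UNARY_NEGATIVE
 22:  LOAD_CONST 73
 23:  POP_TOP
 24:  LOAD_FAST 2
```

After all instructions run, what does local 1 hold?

-4

LOAD_CONST 49   → [49]
LOAD_CONST 1    → [49, 1]
BINARY_MULTIPLY → [49]
LOAD_CONST -3   → [49, -3]
BINARY_SUBTRACT → [52]
LOAD_CONST 4    → [52, 4]
POP_TOP         → [52]
DUP_TOP         → [52, 52]
STORE_FAST 2    → [52]
UNARY_NEGATIVE  → [-52]
STORE_FAST 2    → []
LOAD_CONST 0    → [0]
DUP_TOP         → [0, 0]
BINARY_ADD      → [0]
LOAD_CONST -4   → [0, -4]
STORE_FAST 1    → [0]
LOAD_FAST 1     → [0, -4]
BINARY_MULTIPLY → [0]
LOAD_CONST 12   → [0, 12]
STORE_FAST 2    → [0]
UNARY_NEGATIVE  → [0]
LOAD_CONST 73   → [0, 73]
POP_TOP         → [0]
LOAD_FAST 2     → [0, 12]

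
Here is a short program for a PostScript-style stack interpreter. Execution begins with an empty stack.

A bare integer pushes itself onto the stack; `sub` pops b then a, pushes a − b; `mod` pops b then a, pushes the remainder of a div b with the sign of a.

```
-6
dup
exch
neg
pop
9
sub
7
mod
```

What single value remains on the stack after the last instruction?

-1

-6    [-6]
dup   [-6, -6]
exch  [-6, -6]
neg   [-6, 6]
pop   [-6]
9     [-6, 9]
sub   [-15]
7     [-15, 7]
mod   [-1]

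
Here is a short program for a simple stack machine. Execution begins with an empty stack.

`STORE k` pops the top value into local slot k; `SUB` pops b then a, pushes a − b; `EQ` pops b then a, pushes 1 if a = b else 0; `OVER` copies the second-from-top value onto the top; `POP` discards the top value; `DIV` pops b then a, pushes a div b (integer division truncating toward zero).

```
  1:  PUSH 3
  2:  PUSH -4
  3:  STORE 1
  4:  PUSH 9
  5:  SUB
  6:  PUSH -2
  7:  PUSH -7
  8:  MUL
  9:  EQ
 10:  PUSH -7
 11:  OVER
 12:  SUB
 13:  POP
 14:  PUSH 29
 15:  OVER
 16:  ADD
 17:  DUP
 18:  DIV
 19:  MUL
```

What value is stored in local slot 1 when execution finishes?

-4

PUSH 3   3
PUSH -4  3 -4
STORE 1  3
PUSH 9   3 9
SUB      -6
PUSH -2  -6 -2
PUSH -7  -6 -2 -7
MUL      -6 14
EQ       0
PUSH -7  0 -7
OVER     0 -7 0
SUB      0 -7
POP      0
PUSH 29  0 29
OVER     0 29 0
ADD      0 29
DUP      0 29 29
DIV      0 1
MUL      0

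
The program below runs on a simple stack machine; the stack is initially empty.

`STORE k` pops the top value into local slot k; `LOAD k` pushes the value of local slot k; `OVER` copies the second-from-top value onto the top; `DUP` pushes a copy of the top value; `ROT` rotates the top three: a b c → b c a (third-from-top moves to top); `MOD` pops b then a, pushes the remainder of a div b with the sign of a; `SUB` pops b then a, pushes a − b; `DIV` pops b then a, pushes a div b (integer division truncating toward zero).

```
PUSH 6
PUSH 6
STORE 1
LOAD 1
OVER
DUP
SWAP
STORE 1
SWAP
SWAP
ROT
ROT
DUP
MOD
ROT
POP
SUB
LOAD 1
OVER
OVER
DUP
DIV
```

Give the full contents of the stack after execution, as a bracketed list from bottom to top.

PUSH 6  : 6
PUSH 6  : 6 6
STORE 1 : 6
LOAD 1  : 6 6
OVER    : 6 6 6
DUP     : 6 6 6 6
SWAP    : 6 6 6 6
STORE 1 : 6 6 6
SWAP    : 6 6 6
SWAP    : 6 6 6
ROT     : 6 6 6
ROT     : 6 6 6
DUP     : 6 6 6 6
MOD     : 6 6 0
ROT     : 6 0 6
POP     : 6 0
SUB     : 6
LOAD 1  : 6 6
OVER    : 6 6 6
OVER    : 6 6 6 6
DUP     : 6 6 6 6 6
DIV     : 6 6 6 1

[6, 6, 6, 1]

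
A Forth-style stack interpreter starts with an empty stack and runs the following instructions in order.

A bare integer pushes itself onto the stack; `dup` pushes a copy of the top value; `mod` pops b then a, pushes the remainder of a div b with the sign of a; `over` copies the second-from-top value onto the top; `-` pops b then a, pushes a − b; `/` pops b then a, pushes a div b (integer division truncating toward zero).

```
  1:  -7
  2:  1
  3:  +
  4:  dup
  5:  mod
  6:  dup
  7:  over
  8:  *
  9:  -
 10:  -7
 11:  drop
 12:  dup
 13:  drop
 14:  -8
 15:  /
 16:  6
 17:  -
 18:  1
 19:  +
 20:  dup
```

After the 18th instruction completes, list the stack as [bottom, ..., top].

-7   -> [-7]
1    -> [-7, 1]
+    -> [-6]
dup  -> [-6, -6]
mod  -> [0]
dup  -> [0, 0]
over -> [0, 0, 0]
*    -> [0, 0]
-    -> [0]
-7   -> [0, -7]
drop -> [0]
dup  -> [0, 0]
drop -> [0]
-8   -> [0, -8]
/    -> [0]
6    -> [0, 6]
-    -> [-6]
1    -> [-6, 1]

[-6, 1]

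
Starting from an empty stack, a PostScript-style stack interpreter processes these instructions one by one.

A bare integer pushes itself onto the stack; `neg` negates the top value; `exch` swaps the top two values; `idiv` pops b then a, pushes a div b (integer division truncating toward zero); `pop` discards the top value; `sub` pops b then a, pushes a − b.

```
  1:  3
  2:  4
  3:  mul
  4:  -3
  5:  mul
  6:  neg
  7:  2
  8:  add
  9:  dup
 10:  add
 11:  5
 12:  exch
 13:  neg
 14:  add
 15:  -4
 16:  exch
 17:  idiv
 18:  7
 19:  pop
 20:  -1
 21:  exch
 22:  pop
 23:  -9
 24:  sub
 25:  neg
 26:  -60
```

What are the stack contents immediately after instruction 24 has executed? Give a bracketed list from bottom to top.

[8]

3    → 3
4    → 3 4
mul  → 12
-3   → 12 -3
mul  → -36
neg  → 36
2    → 36 2
add  → 38
dup  → 38 38
add  → 76
5    → 76 5
exch → 5 76
neg  → 5 -76
add  → -71
-4   → -71 -4
exch → -4 -71
idiv → 0
7    → 0 7
pop  → 0
-1   → 0 -1
exch → -1 0
pop  → -1
-9   → -1 -9
sub  → 8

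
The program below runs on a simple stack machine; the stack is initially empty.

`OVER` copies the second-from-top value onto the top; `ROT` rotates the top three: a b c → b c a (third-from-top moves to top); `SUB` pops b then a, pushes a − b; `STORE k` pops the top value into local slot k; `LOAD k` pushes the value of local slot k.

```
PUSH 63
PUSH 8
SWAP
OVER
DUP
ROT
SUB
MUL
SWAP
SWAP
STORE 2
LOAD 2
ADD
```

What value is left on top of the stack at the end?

PUSH 63 : [63]
PUSH 8  : [63, 8]
SWAP    : [8, 63]
OVER    : [8, 63, 8]
DUP     : [8, 63, 8, 8]
ROT     : [8, 8, 8, 63]
SUB     : [8, 8, -55]
MUL     : [8, -440]
SWAP    : [-440, 8]
SWAP    : [8, -440]
STORE 2 : [8]
LOAD 2  : [8, -440]
ADD     : [-432]

-432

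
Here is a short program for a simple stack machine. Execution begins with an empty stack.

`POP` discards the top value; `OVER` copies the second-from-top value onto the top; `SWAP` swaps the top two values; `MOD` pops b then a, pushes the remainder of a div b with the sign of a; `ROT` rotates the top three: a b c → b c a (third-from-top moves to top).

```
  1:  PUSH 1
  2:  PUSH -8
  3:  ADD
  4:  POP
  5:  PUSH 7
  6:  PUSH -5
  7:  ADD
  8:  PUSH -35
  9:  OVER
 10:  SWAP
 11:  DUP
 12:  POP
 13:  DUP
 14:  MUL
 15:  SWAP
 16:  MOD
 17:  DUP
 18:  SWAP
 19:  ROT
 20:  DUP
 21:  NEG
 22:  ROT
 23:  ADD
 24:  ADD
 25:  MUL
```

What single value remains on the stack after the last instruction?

1

PUSH 1   -> 1
PUSH -8  -> 1 -8
ADD      -> -7
POP      -> (empty)
PUSH 7   -> 7
PUSH -5  -> 7 -5
ADD      -> 2
PUSH -35 -> 2 -35
OVER     -> 2 -35 2
SWAP     -> 2 2 -35
DUP      -> 2 2 -35 -35
POP      -> 2 2 -35
DUP      -> 2 2 -35 -35
MUL      -> 2 2 1225
SWAP     -> 2 1225 2
MOD      -> 2 1
DUP      -> 2 1 1
SWAP     -> 2 1 1
ROT      -> 1 1 2
DUP      -> 1 1 2 2
NEG      -> 1 1 2 -2
ROT      -> 1 2 -2 1
ADD      -> 1 2 -1
ADD      -> 1 1
MUL      -> 1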